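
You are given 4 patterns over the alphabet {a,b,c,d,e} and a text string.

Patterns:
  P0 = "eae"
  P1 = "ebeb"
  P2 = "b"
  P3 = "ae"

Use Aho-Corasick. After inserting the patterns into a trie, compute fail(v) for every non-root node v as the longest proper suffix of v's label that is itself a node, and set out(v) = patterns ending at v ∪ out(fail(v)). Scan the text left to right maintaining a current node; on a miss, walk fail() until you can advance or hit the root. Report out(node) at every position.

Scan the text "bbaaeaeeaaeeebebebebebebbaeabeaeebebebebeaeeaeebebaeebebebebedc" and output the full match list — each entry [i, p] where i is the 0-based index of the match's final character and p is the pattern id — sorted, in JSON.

Build automaton:
Trie (insert patterns):
  n0 'ε': a→8 b→7 e→1
  n1 'e': a→2 b→4
  n2 'ea': e→3
  n3 'eae': ·  ←P0
  n4 'eb': e→5
  n5 'ebe': b→6
  n6 'ebeb': ·  ←P1
  n7 'b': ·  ←P2
  n8 'a': e→9
  n9 'ae': ·  ←P3

BFS fail/out derivation:
  n1('e'): parent n0 fail=0; on 'e' 0 → fail=0;  out ∅∪∅=∅
  n7('b'): parent n0 fail=0; on 'b' 0 → fail=0;  out {2}∪∅={2}
  n8('a'): parent n0 fail=0; on 'a' 0 → fail=0;  out ∅∪∅=∅
  n2('ea'): parent n1 fail=0; on 'a' 0 → fail=8;  out ∅∪∅=∅
  n4('eb'): parent n1 fail=0; on 'b' 0 → fail=7;  out ∅∪{2}={2}
  n9('ae'): parent n8 fail=0; on 'e' 0 → fail=1;  out {3}∪∅={3}
  n3('eae'): parent n2 fail=8; on 'e' 8 → fail=9;  out {0}∪{3}={0,3}
  n5('ebe'): parent n4 fail=7; on 'e' 7→0 → fail=1;  out ∅∪∅=∅
  n6('ebeb'): parent n5 fail=1; on 'b' 1 → fail=4;  out {1}∪{2}={1,2}

Run:
pos 0 'b': at 7  → match P2@[0:0]
pos 1 'b': at 7 (fail-walked)  → match P2@[1:1]
pos 2 'a': at 8 (fail-walked)
pos 3 'a': at 8 (fail-walked)
pos 4 'e': at 9  → match P3@[3:4]
pos 5 'a': at 2 (fail-walked)
pos 6 'e': at 3  → match P0@[4:6],P3@[5:6]
pos 7 'e': at 1 (fail-walked)
pos 8 'a': at 2
pos 9 'a': at 8 (fail-walked)
pos 10 'e': at 9  → match P3@[9:10]
pos 11 'e': at 1 (fail-walked)
pos 12 'e': at 1 (fail-walked)
pos 13 'b': at 4  → match P2@[13:13]
pos 14 'e': at 5
pos 15 'b': at 6  → match P1@[12:15],P2@[15:15]
pos 16 'e': at 5 (fail-walked)
pos 17 'b': at 6  → match P1@[14:17],P2@[17:17]
pos 18 'e': at 5 (fail-walked)
pos 19 'b': at 6  → match P1@[16:19],P2@[19:19]
pos 20 'e': at 5 (fail-walked)
pos 21 'b': at 6  → match P1@[18:21],P2@[21:21]
pos 22 'e': at 5 (fail-walked)
pos 23 'b': at 6  → match P1@[20:23],P2@[23:23]
pos 24 'b': at 7 (fail-walked)  → match P2@[24:24]
pos 25 'a': at 8 (fail-walked)
pos 26 'e': at 9  → match P3@[25:26]
pos 27 'a': at 2 (fail-walked)
pos 28 'b': at 7 (fail-walked)  → match P2@[28:28]
pos 29 'e': at 1 (fail-walked)
pos 30 'a': at 2
pos 31 'e': at 3  → match P0@[29:31],P3@[30:31]
pos 32 'e': at 1 (fail-walked)
pos 33 'b': at 4  → match P2@[33:33]
pos 34 'e': at 5
pos 35 'b': at 6  → match P1@[32:35],P2@[35:35]
pos 36 'e': at 5 (fail-walked)
pos 37 'b': at 6  → match P1@[34:37],P2@[37:37]
pos 38 'e': at 5 (fail-walked)
pos 39 'b': at 6  → match P1@[36:39],P2@[39:39]
pos 40 'e': at 5 (fail-walked)
pos 41 'a': at 2 (fail-walked)
pos 42 'e': at 3  → match P0@[40:42],P3@[41:42]
pos 43 'e': at 1 (fail-walked)
pos 44 'a': at 2
pos 45 'e': at 3  → match P0@[43:45],P3@[44:45]
pos 46 'e': at 1 (fail-walked)
pos 47 'b': at 4  → match P2@[47:47]
pos 48 'e': at 5
pos 49 'b': at 6  → match P1@[46:49],P2@[49:49]
pos 50 'a': at 8 (fail-walked)
pos 51 'e': at 9  → match P3@[50:51]
pos 52 'e': at 1 (fail-walked)
pos 53 'b': at 4  → match P2@[53:53]
pos 54 'e': at 5
pos 55 'b': at 6  → match P1@[52:55],P2@[55:55]
pos 56 'e': at 5 (fail-walked)
pos 57 'b': at 6  → match P1@[54:57],P2@[57:57]
pos 58 'e': at 5 (fail-walked)
pos 59 'b': at 6  → match P1@[56:59],P2@[59:59]
pos 60 'e': at 5 (fail-walked)
pos 61 'd': at 0 (fail-walked)
pos 62 'c': at 0

Matches: [[0,2],[1,2],[4,3],[6,0],[6,3],[10,3],[13,2],[15,1],[15,2],[17,1],[17,2],[19,1],[19,2],[21,1],[21,2],[23,1],[23,2],[24,2],[26,3],[28,2],[31,0],[31,3],[33,2],[35,1],[35,2],[37,1],[37,2],[39,1],[39,2],[42,0],[42,3],[45,0],[45,3],[47,2],[49,1],[49,2],[51,3],[53,2],[55,1],[55,2],[57,1],[57,2],[59,1],[59,2]]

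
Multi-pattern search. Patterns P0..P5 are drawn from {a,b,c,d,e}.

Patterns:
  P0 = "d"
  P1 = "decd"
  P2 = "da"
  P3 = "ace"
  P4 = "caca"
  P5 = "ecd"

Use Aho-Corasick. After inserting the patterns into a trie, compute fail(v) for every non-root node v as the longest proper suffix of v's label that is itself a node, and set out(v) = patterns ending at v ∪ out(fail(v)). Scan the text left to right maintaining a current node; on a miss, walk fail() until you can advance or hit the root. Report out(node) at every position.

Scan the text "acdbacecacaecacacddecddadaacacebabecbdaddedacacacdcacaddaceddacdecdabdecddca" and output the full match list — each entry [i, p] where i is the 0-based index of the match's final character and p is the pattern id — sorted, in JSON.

Build automaton:
Trie (insert patterns):
  0='ε' goto a→6 c→9 d→1 e→13
  1='d' goto a→5 e→2  [P0 ends]
  2='de' goto c→3
  3='dec' goto d→4
  4='decd' goto ·  [P1 ends]
  5='da' goto ·  [P2 ends]
  6='a' goto c→7
  7='ac' goto e→8
  8='ace' goto ·  [P3 ends]
  9='c' goto a→10
  10='ca' goto c→11
  11='cac' goto a→12
  12='caca' goto ·  [P4 ends]
  13='e' goto c→14
  14='ec' goto d→15
  15='ecd' goto ·  [P5 ends]

BFS fail/out derivation:
  fail(1) 'd': from fail(0)=0 chase 'd': 0 ⇒ 0;  out={0}∪out(0)={0}
  fail(6) 'a': from fail(0)=0 chase 'a': 0 ⇒ 0;  out=∅∪out(0)=∅
  fail(9) 'c': from fail(0)=0 chase 'c': 0 ⇒ 0;  out=∅∪out(0)=∅
  fail(13) 'e': from fail(0)=0 chase 'e': 0 ⇒ 0;  out=∅∪out(0)=∅
  fail(2) 'de': from fail(1)=0 chase 'e': 0 ⇒ 13;  out=∅∪out(13)=∅
  fail(5) 'da': from fail(1)=0 chase 'a': 0 ⇒ 6;  out={2}∪out(6)={2}
  fail(7) 'ac': from fail(6)=0 chase 'c': 0 ⇒ 9;  out=∅∪out(9)=∅
  fail(10) 'ca': from fail(9)=0 chase 'a': 0 ⇒ 6;  out=∅∪out(6)=∅
  fail(14) 'ec': from fail(13)=0 chase 'c': 0 ⇒ 9;  out=∅∪out(9)=∅
  fail(3) 'dec': from fail(2)=13 chase 'c': 13 ⇒ 14;  out=∅∪out(14)=∅
  fail(8) 'ace': from fail(7)=9 chase 'e': 9→0 ⇒ 13;  out={3}∪out(13)={3}
  fail(11) 'cac': from fail(10)=6 chase 'c': 6 ⇒ 7;  out=∅∪out(7)=∅
  fail(15) 'ecd': from fail(14)=9 chase 'd': 9→0 ⇒ 1;  out={5}∪out(1)={0,5}
  fail(4) 'decd': from fail(3)=14 chase 'd': 14 ⇒ 15;  out={1}∪out(15)={0,1,5}
  fail(12) 'caca': from fail(11)=7 chase 'a': 7→9 ⇒ 10;  out={4}∪out(10)={4}

Run:
[0] read 'a'  n0⇒n6
[1] read 'c'  n6⇒n7
[2] read 'd'  n7⇒n1 (fail-walked)  emit P0@[2:2]
[3] read 'b'  n1⇒n0 (fail-walked)
[4] read 'a'  n0⇒n6
[5] read 'c'  n6⇒n7
[6] read 'e'  n7⇒n8  emit P3@[4:6]
[7] read 'c'  n8⇒n14 (fail-walked)
[8] read 'a'  n14⇒n10 (fail-walked)
[9] read 'c'  n10⇒n11
[10] read 'a'  n11⇒n12  emit P4@[7:10]
[11] read 'e'  n12⇒n13 (fail-walked)
[12] read 'c'  n13⇒n14
[13] read 'a'  n14⇒n10 (fail-walked)
[14] read 'c'  n10⇒n11
[15] read 'a'  n11⇒n12  emit P4@[12:15]
[16] read 'c'  n12⇒n11 (fail-walked)
[17] read 'd'  n11⇒n1 (fail-walked)  emit P0@[17:17]
[18] read 'd'  n1⇒n1 (fail-walked)  emit P0@[18:18]
[19] read 'e'  n1⇒n2
[20] read 'c'  n2⇒n3
[21] read 'd'  n3⇒n4  emit P0@[21:21],P1@[18:21],P5@[19:21]
[22] read 'd'  n4⇒n1 (fail-walked)  emit P0@[22:22]
[23] read 'a'  n1⇒n5  emit P2@[22:23]
[24] read 'd'  n5⇒n1 (fail-walked)  emit P0@[24:24]
[25] read 'a'  n1⇒n5  emit P2@[24:25]
[26] read 'a'  n5⇒n6 (fail-walked)
[27] read 'c'  n6⇒n7
[28] read 'a'  n7⇒n10 (fail-walked)
[29] read 'c'  n10⇒n11
[30] read 'e'  n11⇒n8 (fail-walked)  emit P3@[28:30]
[31] read 'b'  n8⇒n0 (fail-walked)
[32] read 'a'  n0⇒n6
[33] read 'b'  n6⇒n0 (fail-walked)
[34] read 'e'  n0⇒n13
[35] read 'c'  n13⇒n14
[36] read 'b'  n14⇒n0 (fail-walked)
[37] read 'd'  n0⇒n1  emit P0@[37:37]
[38] read 'a'  n1⇒n5  emit P2@[37:38]
[39] read 'd'  n5⇒n1 (fail-walked)  emit P0@[39:39]
[40] read 'd'  n1⇒n1 (fail-walked)  emit P0@[40:40]
[41] read 'e'  n1⇒n2
[42] read 'd'  n2⇒n1 (fail-walked)  emit P0@[42:42]
[43] read 'a'  n1⇒n5  emit P2@[42:43]
[44] read 'c'  n5⇒n7 (fail-walked)
[45] read 'a'  n7⇒n10 (fail-walked)
[46] read 'c'  n10⇒n11
[47] read 'a'  n11⇒n12  emit P4@[44:47]
[48] read 'c'  n12⇒n11 (fail-walked)
[49] read 'd'  n11⇒n1 (fail-walked)  emit P0@[49:49]
[50] read 'c'  n1⇒n9 (fail-walked)
[51] read 'a'  n9⇒n10
[52] read 'c'  n10⇒n11
[53] read 'a'  n11⇒n12  emit P4@[50:53]
[54] read 'd'  n12⇒n1 (fail-walked)  emit P0@[54:54]
[55] read 'd'  n1⇒n1 (fail-walked)  emit P0@[55:55]
[56] read 'a'  n1⇒n5  emit P2@[55:56]
[57] read 'c'  n5⇒n7 (fail-walked)
[58] read 'e'  n7⇒n8  emit P3@[56:58]
[59] read 'd'  n8⇒n1 (fail-walked)  emit P0@[59:59]
[60] read 'd'  n1⇒n1 (fail-walked)  emit P0@[60:60]
[61] read 'a'  n1⇒n5  emit P2@[60:61]
[62] read 'c'  n5⇒n7 (fail-walked)
[63] read 'd'  n7⇒n1 (fail-walked)  emit P0@[63:63]
[64] read 'e'  n1⇒n2
[65] read 'c'  n2⇒n3
[66] read 'd'  n3⇒n4  emit P0@[66:66],P1@[63:66],P5@[64:66]
[67] read 'a'  n4⇒n5 (fail-walked)  emit P2@[66:67]
[68] read 'b'  n5⇒n0 (fail-walked)
[69] read 'd'  n0⇒n1  emit P0@[69:69]
[70] read 'e'  n1⇒n2
[71] read 'c'  n2⇒n3
[72] read 'd'  n3⇒n4  emit P0@[72:72],P1@[69:72],P5@[70:72]
[73] read 'd'  n4⇒n1 (fail-walked)  emit P0@[73:73]
[74] read 'c'  n1⇒n9 (fail-walked)
[75] read 'a'  n9⇒n10

Result: [[2,0],[6,3],[10,4],[15,4],[17,0],[18,0],[21,0],[21,1],[21,5],[22,0],[23,2],[24,0],[25,2],[30,3],[37,0],[38,2],[39,0],[40,0],[42,0],[43,2],[47,4],[49,0],[53,4],[54,0],[55,0],[56,2],[58,3],[59,0],[60,0],[61,2],[63,0],[66,0],[66,1],[66,5],[67,2],[69,0],[72,0],[72,1],[72,5],[73,0]]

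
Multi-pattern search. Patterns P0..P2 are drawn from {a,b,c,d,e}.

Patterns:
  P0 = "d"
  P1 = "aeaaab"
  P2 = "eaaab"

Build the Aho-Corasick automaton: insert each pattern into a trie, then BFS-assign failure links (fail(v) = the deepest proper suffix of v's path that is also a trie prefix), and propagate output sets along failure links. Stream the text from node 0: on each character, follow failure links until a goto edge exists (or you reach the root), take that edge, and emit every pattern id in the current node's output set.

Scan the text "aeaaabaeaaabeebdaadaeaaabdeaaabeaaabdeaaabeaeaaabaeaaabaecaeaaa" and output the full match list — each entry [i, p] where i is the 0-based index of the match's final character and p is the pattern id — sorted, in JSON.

Construct AC machine:
Trie nodes:
  0='ε' goto a→2 d→1 e→8
  1='d' goto ·  [P0 ends]
  2='a' goto e→3
  3='ae' goto a→4
  4='aea' goto a→5
  5='aeaa' goto a→6
  6='aeaaa' goto b→7
  7='aeaaab' goto ·  [P1 ends]
  8='e' goto a→9
  9='ea' goto a→10
  10='eaa' goto a→11
  11='eaaa' goto b→12
  12='eaaab' goto ·  [P2 ends]

BFS fail/out derivation:
  n1('d'): parent n0 fail=0; on 'd' 0 → fail=0;  out {0}∪∅={0}
  n2('a'): parent n0 fail=0; on 'a' 0 → fail=0;  out ∅∪∅=∅
  n8('e'): parent n0 fail=0; on 'e' 0 → fail=0;  out ∅∪∅=∅
  n3('ae'): parent n2 fail=0; on 'e' 0 → fail=8;  out ∅∪∅=∅
  n9('ea'): parent n8 fail=0; on 'a' 0 → fail=2;  out ∅∪∅=∅
  n4('aea'): parent n3 fail=8; on 'a' 8 → fail=9;  out ∅∪∅=∅
  n10('eaa'): parent n9 fail=2; on 'a' 2→0 → fail=2;  out ∅∪∅=∅
  n5('aeaa'): parent n4 fail=9; on 'a' 9 → fail=10;  out ∅∪∅=∅
  n11('eaaa'): parent n10 fail=2; on 'a' 2→0 → fail=2;  out ∅∪∅=∅
  n6('aeaaa'): parent n5 fail=10; on 'a' 10 → fail=11;  out ∅∪∅=∅
  n12('eaaab'): parent n11 fail=2; on 'b' 2→0 → fail=0;  out {2}∪∅={2}
  n7('aeaaab'): parent n6 fail=11; on 'b' 11 → fail=12;  out {1}∪{2}={1,2}

Run:
pos 0 'a': at 2
pos 1 'e': at 3
pos 2 'a': at 4
pos 3 'a': at 5
pos 4 'a': at 6
pos 5 'b': at 7  → match P1@[0:5],P2@[1:5]
pos 6 'a': at 2 (fail-walked)
pos 7 'e': at 3
pos 8 'a': at 4
pos 9 'a': at 5
pos 10 'a': at 6
pos 11 'b': at 7  → match P1@[6:11],P2@[7:11]
pos 12 'e': at 8 (fail-walked)
pos 13 'e': at 8 (fail-walked)
pos 14 'b': at 0 (fail-walked)
pos 15 'd': at 1  → match P0@[15:15]
pos 16 'a': at 2 (fail-walked)
pos 17 'a': at 2 (fail-walked)
pos 18 'd': at 1 (fail-walked)  → match P0@[18:18]
pos 19 'a': at 2 (fail-walked)
pos 20 'e': at 3
pos 21 'a': at 4
pos 22 'a': at 5
pos 23 'a': at 6
pos 24 'b': at 7  → match P1@[19:24],P2@[20:24]
pos 25 'd': at 1 (fail-walked)  → match P0@[25:25]
pos 26 'e': at 8 (fail-walked)
pos 27 'a': at 9
pos 28 'a': at 10
pos 29 'a': at 11
pos 30 'b': at 12  → match P2@[26:30]
pos 31 'e': at 8 (fail-walked)
pos 32 'a': at 9
pos 33 'a': at 10
pos 34 'a': at 11
pos 35 'b': at 12  → match P2@[31:35]
pos 36 'd': at 1 (fail-walked)  → match P0@[36:36]
pos 37 'e': at 8 (fail-walked)
pos 38 'a': at 9
pos 39 'a': at 10
pos 40 'a': at 11
pos 41 'b': at 12  → match P2@[37:41]
pos 42 'e': at 8 (fail-walked)
pos 43 'a': at 9
pos 44 'e': at 3 (fail-walked)
pos 45 'a': at 4
pos 46 'a': at 5
pos 47 'a': at 6
pos 48 'b': at 7  → match P1@[43:48],P2@[44:48]
pos 49 'a': at 2 (fail-walked)
pos 50 'e': at 3
pos 51 'a': at 4
pos 52 'a': at 5
pos 53 'a': at 6
pos 54 'b': at 7  → match P1@[49:54],P2@[50:54]
pos 55 'a': at 2 (fail-walked)
pos 56 'e': at 3
pos 57 'c': at 0 (fail-walked)
pos 58 'a': at 2
pos 59 'e': at 3
pos 60 'a': at 4
pos 61 'a': at 5
pos 62 'a': at 6

Result: [[5,1],[5,2],[11,1],[11,2],[15,0],[18,0],[24,1],[24,2],[25,0],[30,2],[35,2],[36,0],[41,2],[48,1],[48,2],[54,1],[54,2]]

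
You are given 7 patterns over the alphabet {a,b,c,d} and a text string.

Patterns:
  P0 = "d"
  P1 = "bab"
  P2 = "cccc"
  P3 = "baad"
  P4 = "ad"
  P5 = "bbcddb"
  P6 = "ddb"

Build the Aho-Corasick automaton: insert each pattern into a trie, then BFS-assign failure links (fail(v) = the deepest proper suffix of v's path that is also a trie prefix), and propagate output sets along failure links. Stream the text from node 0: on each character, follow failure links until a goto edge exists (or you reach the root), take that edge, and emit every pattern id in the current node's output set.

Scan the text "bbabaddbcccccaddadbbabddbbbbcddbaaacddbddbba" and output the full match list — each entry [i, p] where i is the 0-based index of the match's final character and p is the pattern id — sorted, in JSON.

Build automaton:
Trie (insert patterns):
  0='ε' goto a→11 b→2 c→5 d→1
  1='d' goto d→18  ←P0
  2='b' goto a→3 b→13
  3='ba' goto a→9 b→4
  4='bab' goto ·  ←P1
  5='c' goto c→6
  6='cc' goto c→7
  7='ccc' goto c→8
  8='cccc' goto ·  ←P2
  9='baa' goto d→10
  10='baad' goto ·  ←P3
  11='a' goto d→12
  12='ad' goto ·  ←P4
  13='bb' goto c→14
  14='bbc' goto d→15
  15='bbcd' goto d→16
  16='bbcdd' goto b→17
  17='bbcddb' goto ·  ←P5
  18='dd' goto b→19
  19='ddb' goto ·  ←P6

BFS fail/out derivation:
  fail(1) 'd': from fail(0)=0 chase 'd': 0 ⇒ 0;  out={0}∪out(0)={0}
  fail(2) 'b': from fail(0)=0 chase 'b': 0 ⇒ 0;  out=∅∪out(0)=∅
  fail(5) 'c': from fail(0)=0 chase 'c': 0 ⇒ 0;  out=∅∪out(0)=∅
  fail(11) 'a': from fail(0)=0 chase 'a': 0 ⇒ 0;  out=∅∪out(0)=∅
  fail(3) 'ba': from fail(2)=0 chase 'a': 0 ⇒ 11;  out=∅∪out(11)=∅
  fail(6) 'cc': from fail(5)=0 chase 'c': 0 ⇒ 5;  out=∅∪out(5)=∅
  fail(12) 'ad': from fail(11)=0 chase 'd': 0 ⇒ 1;  out={4}∪out(1)={0,4}
  fail(13) 'bb': from fail(2)=0 chase 'b': 0 ⇒ 2;  out=∅∪out(2)=∅
  fail(18) 'dd': from fail(1)=0 chase 'd': 0 ⇒ 1;  out=∅∪out(1)={0}
  fail(4) 'bab': from fail(3)=11 chase 'b': 11→0 ⇒ 2;  out={1}∪out(2)={1}
  fail(7) 'ccc': from fail(6)=5 chase 'c': 5 ⇒ 6;  out=∅∪out(6)=∅
  fail(9) 'baa': from fail(3)=11 chase 'a': 11→0 ⇒ 11;  out=∅∪out(11)=∅
  fail(14) 'bbc': from fail(13)=2 chase 'c': 2→0 ⇒ 5;  out=∅∪out(5)=∅
  fail(19) 'ddb': from fail(18)=1 chase 'b': 1→0 ⇒ 2;  out={6}∪out(2)={6}
  fail(8) 'cccc': from fail(7)=6 chase 'c': 6 ⇒ 7;  out={2}∪out(7)={2}
  fail(10) 'baad': from fail(9)=11 chase 'd': 11 ⇒ 12;  out={3}∪out(12)={0,3,4}
  fail(15) 'bbcd': from fail(14)=5 chase 'd': 5→0 ⇒ 1;  out=∅∪out(1)={0}
  fail(16) 'bbcdd': from fail(15)=1 chase 'd': 1 ⇒ 18;  out=∅∪out(18)={0}
  fail(17) 'bbcddb': from fail(16)=18 chase 'b': 18 ⇒ 19;  out={5}∪out(19)={5,6}

Scan:
pos 0 'b': at 2
pos 1 'b': at 13
pos 2 'a': at 3 (fail-walked)
pos 3 'b': at 4  ** P1@[1:3]
pos 4 'a': at 3 (fail-walked)
pos 5 'd': at 12 (fail-walked)  ** P0@[5:5],P4@[4:5]
pos 6 'd': at 18 (fail-walked)  ** P0@[6:6]
pos 7 'b': at 19  ** P6@[5:7]
pos 8 'c': at 5 (fail-walked)
pos 9 'c': at 6
pos 10 'c': at 7
pos 11 'c': at 8  ** P2@[8:11]
pos 12 'c': at 8 (fail-walked)  ** P2@[9:12]
pos 13 'a': at 11 (fail-walked)
pos 14 'd': at 12  ** P0@[14:14],P4@[13:14]
pos 15 'd': at 18 (fail-walked)  ** P0@[15:15]
pos 16 'a': at 11 (fail-walked)
pos 17 'd': at 12  ** P0@[17:17],P4@[16:17]
pos 18 'b': at 2 (fail-walked)
pos 19 'b': at 13
pos 20 'a': at 3 (fail-walked)
pos 21 'b': at 4  ** P1@[19:21]
pos 22 'd': at 1 (fail-walked)  ** P0@[22:22]
pos 23 'd': at 18  ** P0@[23:23]
pos 24 'b': at 19  ** P6@[22:24]
pos 25 'b': at 13 (fail-walked)
pos 26 'b': at 13 (fail-walked)
pos 27 'b': at 13 (fail-walked)
pos 28 'c': at 14
pos 29 'd': at 15  ** P0@[29:29]
pos 30 'd': at 16  ** P0@[30:30]
pos 31 'b': at 17  ** P5@[26:31],P6@[29:31]
pos 32 'a': at 3 (fail-walked)
pos 33 'a': at 9
pos 34 'a': at 11 (fail-walked)
pos 35 'c': at 5 (fail-walked)
pos 36 'd': at 1 (fail-walked)  ** P0@[36:36]
pos 37 'd': at 18  ** P0@[37:37]
pos 38 'b': at 19  ** P6@[36:38]
pos 39 'd': at 1 (fail-walked)  ** P0@[39:39]
pos 40 'd': at 18  ** P0@[40:40]
pos 41 'b': at 19  ** P6@[39:41]
pos 42 'b': at 13 (fail-walked)
pos 43 'a': at 3 (fail-walked)

Result: [[3,1],[5,0],[5,4],[6,0],[7,6],[11,2],[12,2],[14,0],[14,4],[15,0],[17,0],[17,4],[21,1],[22,0],[23,0],[24,6],[29,0],[30,0],[31,5],[31,6],[36,0],[37,0],[38,6],[39,0],[40,0],[41,6]]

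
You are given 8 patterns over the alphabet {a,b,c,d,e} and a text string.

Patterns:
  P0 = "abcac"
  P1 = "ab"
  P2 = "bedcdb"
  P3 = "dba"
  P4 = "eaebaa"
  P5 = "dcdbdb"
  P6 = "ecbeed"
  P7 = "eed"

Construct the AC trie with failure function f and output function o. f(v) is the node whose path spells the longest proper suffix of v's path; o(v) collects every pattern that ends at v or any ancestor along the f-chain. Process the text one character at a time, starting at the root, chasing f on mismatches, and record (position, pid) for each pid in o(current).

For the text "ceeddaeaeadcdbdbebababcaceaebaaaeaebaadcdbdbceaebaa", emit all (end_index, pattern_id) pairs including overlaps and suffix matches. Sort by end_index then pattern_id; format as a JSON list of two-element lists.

Build automaton:
Trie (insert patterns):
  n0 'ε': a→1 b→6 d→12 e→15
  n1 'a': b→2
  n2 'ab': c→3  [P1 ends]
  n3 'abc': a→4
  n4 'abca': c→5
  n5 'abcac': ·  [P0 ends]
  n6 'b': e→7
  n7 'be': d→8
  n8 'bed': c→9
  n9 'bedc': d→10
  n10 'bedcd': b→11
  n11 'bedcdb': ·  [P2 ends]
  n12 'd': b→13 c→21
  n13 'db': a→14
  n14 'dba': ·  [P3 ends]
  n15 'e': a→16 c→26 e→31
  n16 'ea': e→17
  n17 'eae': b→18
  n18 'eaeb': a→19
  n19 'eaeba': a→20
  n20 'eaebaa': ·  [P4 ends]
  n21 'dc': d→22
  n22 'dcd': b→23
  n23 'dcdb': d→24
  n24 'dcdbd': b→25
  n25 'dcdbdb': ·  [P5 ends]
  n26 'ec': b→27
  n27 'ecb': e→28
  n28 'ecbe': e→29
  n29 'ecbee': d→30
  n30 'ecbeed': ·  [P6 ends]
  n31 'ee': d→32
  n32 'eed': ·  [P7 ends]

Failure links (BFS by depth):
  n1('a'): parent n0 fail=0; on 'a' 0 → fail=0;  out ∅∪∅=∅
  n6('b'): parent n0 fail=0; on 'b' 0 → fail=0;  out ∅∪∅=∅
  n12('d'): parent n0 fail=0; on 'd' 0 → fail=0;  out ∅∪∅=∅
  n15('e'): parent n0 fail=0; on 'e' 0 → fail=0;  out ∅∪∅=∅
  n2('ab'): parent n1 fail=0; on 'b' 0 → fail=6;  out {1}∪∅={1}
  n7('be'): parent n6 fail=0; on 'e' 0 → fail=15;  out ∅∪∅=∅
  n13('db'): parent n12 fail=0; on 'b' 0 → fail=6;  out ∅∪∅=∅
  n16('ea'): parent n15 fail=0; on 'a' 0 → fail=1;  out ∅∪∅=∅
  n21('dc'): parent n12 fail=0; on 'c' 0 → fail=0;  out ∅∪∅=∅
  n26('ec'): parent n15 fail=0; on 'c' 0 → fail=0;  out ∅∪∅=∅
  n31('ee'): parent n15 fail=0; on 'e' 0 → fail=15;  out ∅∪∅=∅
  n3('abc'): parent n2 fail=6; on 'c' 6→0 → fail=0;  out ∅∪∅=∅
  n8('bed'): parent n7 fail=15; on 'd' 15→0 → fail=12;  out ∅∪∅=∅
  n14('dba'): parent n13 fail=6; on 'a' 6→0 → fail=1;  out {3}∪∅={3}
  n17('eae'): parent n16 fail=1; on 'e' 1→0 → fail=15;  out ∅∪∅=∅
  n22('dcd'): parent n21 fail=0; on 'd' 0 → fail=12;  out ∅∪∅=∅
  n27('ecb'): parent n26 fail=0; on 'b' 0 → fail=6;  out ∅∪∅=∅
  n32('eed'): parent n31 fail=15; on 'd' 15→0 → fail=12;  out {7}∪∅={7}
  n4('abca'): parent n3 fail=0; on 'a' 0 → fail=1;  out ∅∪∅=∅
  n9('bedc'): parent n8 fail=12; on 'c' 12 → fail=21;  out ∅∪∅=∅
  n18('eaeb'): parent n17 fail=15; on 'b' 15→0 → fail=6;  out ∅∪∅=∅
  n23('dcdb'): parent n22 fail=12; on 'b' 12 → fail=13;  out ∅∪∅=∅
  n28('ecbe'): parent n27 fail=6; on 'e' 6 → fail=7;  out ∅∪∅=∅
  n5('abcac'): parent n4 fail=1; on 'c' 1→0 → fail=0;  out {0}∪∅={0}
  n10('bedcd'): parent n9 fail=21; on 'd' 21 → fail=22;  out ∅∪∅=∅
  n19('eaeba'): parent n18 fail=6; on 'a' 6→0 → fail=1;  out ∅∪∅=∅
  n24('dcdbd'): parent n23 fail=13; on 'd' 13→6→0 → fail=12;  out ∅∪∅=∅
  n29('ecbee'): parent n28 fail=7; on 'e' 7→15 → fail=31;  out ∅∪∅=∅
  n11('bedcdb'): parent n10 fail=22; on 'b' 22 → fail=23;  out {2}∪∅={2}
  n20('eaebaa'): parent n19 fail=1; on 'a' 1→0 → fail=1;  out {4}∪∅={4}
  n25('dcdbdb'): parent n24 fail=12; on 'b' 12 → fail=13;  out {5}∪∅={5}
  n30('ecbeed'): parent n29 fail=31; on 'd' 31 → fail=32;  out {6}∪{7}={6,7}

Scan:
i=0 'c': node 0→0
i=1 'e': node 0→15
i=2 'e': node 15→31
i=3 'd': node 31→32  → match P7@[1:3]
i=4 'd': node 32→12 (via fail)
i=5 'a': node 12→1 (via fail)
i=6 'e': node 1→15 (via fail)
i=7 'a': node 15→16
i=8 'e': node 16→17
i=9 'a': node 17→16 (via fail)
i=10 'd': node 16→12 (via fail)
i=11 'c': node 12→21
i=12 'd': node 21→22
i=13 'b': node 22→23
i=14 'd': node 23→24
i=15 'b': node 24→25  → match P5@[10:15]
i=16 'e': node 25→7 (via fail)
i=17 'b': node 7→6 (via fail)
i=18 'a': node 6→1 (via fail)
i=19 'b': node 1→2  → match P1@[18:19]
i=20 'a': node 2→1 (via fail)
i=21 'b': node 1→2  → match P1@[20:21]
i=22 'c': node 2→3
i=23 'a': node 3→4
i=24 'c': node 4→5  → match P0@[20:24]
i=25 'e': node 5→15 (via fail)
i=26 'a': node 15→16
i=27 'e': node 16→17
i=28 'b': node 17→18
i=29 'a': node 18→19
i=30 'a': node 19→20  → match P4@[25:30]
i=31 'a': node 20→1 (via fail)
i=32 'e': node 1→15 (via fail)
i=33 'a': node 15→16
i=34 'e': node 16→17
i=35 'b': node 17→18
i=36 'a': node 18→19
i=37 'a': node 19→20  → match P4@[32:37]
i=38 'd': node 20→12 (via fail)
i=39 'c': node 12→21
i=40 'd': node 21→22
i=41 'b': node 22→23
i=42 'd': node 23→24
i=43 'b': node 24→25  → match P5@[38:43]
i=44 'c': node 25→0 (via fail)
i=45 'e': node 0→15
i=46 'a': node 15→16
i=47 'e': node 16→17
i=48 'b': node 17→18
i=49 'a': node 18→19
i=50 'a': node 19→20  → match P4@[45:50]

Result: [[3,7],[15,5],[19,1],[21,1],[24,0],[30,4],[37,4],[43,5],[50,4]]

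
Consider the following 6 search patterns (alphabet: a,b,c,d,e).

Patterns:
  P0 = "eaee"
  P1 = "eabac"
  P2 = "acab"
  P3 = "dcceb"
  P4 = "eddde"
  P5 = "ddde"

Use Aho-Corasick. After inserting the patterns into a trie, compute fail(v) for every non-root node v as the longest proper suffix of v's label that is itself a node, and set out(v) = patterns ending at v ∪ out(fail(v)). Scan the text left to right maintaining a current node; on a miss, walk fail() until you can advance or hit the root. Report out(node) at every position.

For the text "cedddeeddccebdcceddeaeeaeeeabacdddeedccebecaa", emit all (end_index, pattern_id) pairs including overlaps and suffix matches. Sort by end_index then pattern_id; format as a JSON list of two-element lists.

Build automaton:
Trie (insert patterns):
  n0 'ε': a→8 d→12 e→1
  n1 'e': a→2 d→17
  n2 'ea': b→5 e→3
  n3 'eae': e→4
  n4 'eaee': ·  ←P0
  n5 'eab': a→6
  n6 'eaba': c→7
  n7 'eabac': ·  ←P1
  n8 'a': c→9
  n9 'ac': a→10
  n10 'aca': b→11
  n11 'acab': ·  ←P2
  n12 'd': c→13 d→21
  n13 'dc': c→14
  n14 'dcc': e→15
  n15 'dcce': b→16
  n16 'dcceb': ·  ←P3
  n17 'ed': d→18
  n18 'edd': d→19
  n19 'eddd': e→20
  n20 'eddde': ·  ←P4
  n21 'dd': d→22
  n22 'ddd': e→23
  n23 'ddde': ·  ←P5

Failure links (BFS by depth):
  fail(1) 'e': from fail(0)=0 chase 'e': 0 ⇒ 0;  out=∅∪out(0)=∅
  fail(8) 'a': from fail(0)=0 chase 'a': 0 ⇒ 0;  out=∅∪out(0)=∅
  fail(12) 'd': from fail(0)=0 chase 'd': 0 ⇒ 0;  out=∅∪out(0)=∅
  fail(2) 'ea': from fail(1)=0 chase 'a': 0 ⇒ 8;  out=∅∪out(8)=∅
  fail(9) 'ac': from fail(8)=0 chase 'c': 0 ⇒ 0;  out=∅∪out(0)=∅
  fail(13) 'dc': from fail(12)=0 chase 'c': 0 ⇒ 0;  out=∅∪out(0)=∅
  fail(17) 'ed': from fail(1)=0 chase 'd': 0 ⇒ 12;  out=∅∪out(12)=∅
  fail(21) 'dd': from fail(12)=0 chase 'd': 0 ⇒ 12;  out=∅∪out(12)=∅
  fail(3) 'eae': from fail(2)=8 chase 'e': 8→0 ⇒ 1;  out=∅∪out(1)=∅
  fail(5) 'eab': from fail(2)=8 chase 'b': 8→0 ⇒ 0;  out=∅∪out(0)=∅
  fail(10) 'aca': from fail(9)=0 chase 'a': 0 ⇒ 8;  out=∅∪out(8)=∅
  fail(14) 'dcc': from fail(13)=0 chase 'c': 0 ⇒ 0;  out=∅∪out(0)=∅
  fail(18) 'edd': from fail(17)=12 chase 'd': 12 ⇒ 21;  out=∅∪out(21)=∅
  fail(22) 'ddd': from fail(21)=12 chase 'd': 12 ⇒ 21;  out=∅∪out(21)=∅
  fail(4) 'eaee': from fail(3)=1 chase 'e': 1→0 ⇒ 1;  out={0}∪out(1)={0}
  fail(6) 'eaba': from fail(5)=0 chase 'a': 0 ⇒ 8;  out=∅∪out(8)=∅
  fail(11) 'acab': from fail(10)=8 chase 'b': 8→0 ⇒ 0;  out={2}∪out(0)={2}
  fail(15) 'dcce': from fail(14)=0 chase 'e': 0 ⇒ 1;  out=∅∪out(1)=∅
  fail(19) 'eddd': from fail(18)=21 chase 'd': 21 ⇒ 22;  out=∅∪out(22)=∅
  fail(23) 'ddde': from fail(22)=21 chase 'e': 21→12→0 ⇒ 1;  out={5}∪out(1)={5}
  fail(7) 'eabac': from fail(6)=8 chase 'c': 8 ⇒ 9;  out={1}∪out(9)={1}
  fail(16) 'dcceb': from fail(15)=1 chase 'b': 1→0 ⇒ 0;  out={3}∪out(0)={3}
  fail(20) 'eddde': from fail(19)=22 chase 'e': 22 ⇒ 23;  out={4}∪out(23)={4,5}

Scan:
[0] read 'c'  n0⇒n0
[1] read 'e'  n0⇒n1
[2] read 'd'  n1⇒n17
[3] read 'd'  n17⇒n18
[4] read 'd'  n18⇒n19
[5] read 'e'  n19⇒n20  → match P4@[1:5],P5@[2:5]
[6] read 'e'  n20⇒n1 (fail-walked)
[7] read 'd'  n1⇒n17
[8] read 'd'  n17⇒n18
[9] read 'c'  n18⇒n13 (fail-walked)
[10] read 'c'  n13⇒n14
[11] read 'e'  n14⇒n15
[12] read 'b'  n15⇒n16  → match P3@[8:12]
[13] read 'd'  n16⇒n12 (fail-walked)
[14] read 'c'  n12⇒n13
[15] read 'c'  n13⇒n14
[16] read 'e'  n14⇒n15
[17] read 'd'  n15⇒n17 (fail-walked)
[18] read 'd'  n17⇒n18
[19] read 'e'  n18⇒n1 (fail-walked)
[20] read 'a'  n1⇒n2
[21] read 'e'  n2⇒n3
[22] read 'e'  n3⇒n4  → match P0@[19:22]
[23] read 'a'  n4⇒n2 (fail-walked)
[24] read 'e'  n2⇒n3
[25] read 'e'  n3⇒n4  → match P0@[22:25]
[26] read 'e'  n4⇒n1 (fail-walked)
[27] read 'a'  n1⇒n2
[28] read 'b'  n2⇒n5
[29] read 'a'  n5⇒n6
[30] read 'c'  n6⇒n7  → match P1@[26:30]
[31] read 'd'  n7⇒n12 (fail-walked)
[32] read 'd'  n12⇒n21
[33] read 'd'  n21⇒n22
[34] read 'e'  n22⇒n23  → match P5@[31:34]
[35] read 'e'  n23⇒n1 (fail-walked)
[36] read 'd'  n1⇒n17
[37] read 'c'  n17⇒n13 (fail-walked)
[38] read 'c'  n13⇒n14
[39] read 'e'  n14⇒n15
[40] read 'b'  n15⇒n16  → match P3@[36:40]
[41] read 'e'  n16⇒n1 (fail-walked)
[42] read 'c'  n1⇒n0 (fail-walked)
[43] read 'a'  n0⇒n8
[44] read 'a'  n8⇒n8 (fail-walked)

Result: [[5,4],[5,5],[12,3],[22,0],[25,0],[30,1],[34,5],[40,3]]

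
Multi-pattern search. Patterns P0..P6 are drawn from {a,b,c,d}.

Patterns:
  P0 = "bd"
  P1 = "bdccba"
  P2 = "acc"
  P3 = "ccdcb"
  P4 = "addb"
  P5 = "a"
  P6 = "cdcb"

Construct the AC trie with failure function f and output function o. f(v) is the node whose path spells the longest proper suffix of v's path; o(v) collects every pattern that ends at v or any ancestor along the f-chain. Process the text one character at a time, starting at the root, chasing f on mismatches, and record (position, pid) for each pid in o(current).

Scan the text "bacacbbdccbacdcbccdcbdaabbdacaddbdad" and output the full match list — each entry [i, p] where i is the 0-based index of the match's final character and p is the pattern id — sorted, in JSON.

Build automaton:
Trie (insert patterns):
  0='ε' goto a→7 b→1 c→10
  1='b' goto d→2
  2='bd' goto c→3  ←P0
  3='bdc' goto c→4
  4='bdcc' goto b→5
  5='bdccb' goto a→6
  6='bdccba' goto ·  ←P1
  7='a' goto c→8 d→15  ←P5
  8='ac' goto c→9
  9='acc' goto ·  ←P2
  10='c' goto c→11 d→18
  11='cc' goto d→12
  12='ccd' goto c→13
  13='ccdc' goto b→14
  14='ccdcb' goto ·  ←P3
  15='ad' goto d→16
  16='add' goto b→17
  17='addb' goto ·  ←P4
  18='cd' goto c→19
  19='cdc' goto b→20
  20='cdcb' goto ·  ←P6

Failure links (BFS by depth):
  fail(1) 'b': from fail(0)=0 chase 'b': 0 ⇒ 0;  out=∅∪out(0)=∅
  fail(7) 'a': from fail(0)=0 chase 'a': 0 ⇒ 0;  out={5}∪out(0)={5}
  fail(10) 'c': from fail(0)=0 chase 'c': 0 ⇒ 0;  out=∅∪out(0)=∅
  fail(2) 'bd': from fail(1)=0 chase 'd': 0 ⇒ 0;  out={0}∪out(0)={0}
  fail(8) 'ac': from fail(7)=0 chase 'c': 0 ⇒ 10;  out=∅∪out(10)=∅
  fail(11) 'cc': from fail(10)=0 chase 'c': 0 ⇒ 10;  out=∅∪out(10)=∅
  fail(15) 'ad': from fail(7)=0 chase 'd': 0 ⇒ 0;  out=∅∪out(0)=∅
  fail(18) 'cd': from fail(10)=0 chase 'd': 0 ⇒ 0;  out=∅∪out(0)=∅
  fail(3) 'bdc': from fail(2)=0 chase 'c': 0 ⇒ 10;  out=∅∪out(10)=∅
  fail(9) 'acc': from fail(8)=10 chase 'c': 10 ⇒ 11;  out={2}∪out(11)={2}
  fail(12) 'ccd': from fail(11)=10 chase 'd': 10 ⇒ 18;  out=∅∪out(18)=∅
  fail(16) 'add': from fail(15)=0 chase 'd': 0 ⇒ 0;  out=∅∪out(0)=∅
  fail(19) 'cdc': from fail(18)=0 chase 'c': 0 ⇒ 10;  out=∅∪out(10)=∅
  fail(4) 'bdcc': from fail(3)=10 chase 'c': 10 ⇒ 11;  out=∅∪out(11)=∅
  fail(13) 'ccdc': from fail(12)=18 chase 'c': 18 ⇒ 19;  out=∅∪out(19)=∅
  fail(17) 'addb': from fail(16)=0 chase 'b': 0 ⇒ 1;  out={4}∪out(1)={4}
  fail(20) 'cdcb': from fail(19)=10 chase 'b': 10→0 ⇒ 1;  out={6}∪out(1)={6}
  fail(5) 'bdccb': from fail(4)=11 chase 'b': 11→10→0 ⇒ 1;  out=∅∪out(1)=∅
  fail(14) 'ccdcb': from fail(13)=19 chase 'b': 19 ⇒ 20;  out={3}∪out(20)={3,6}
  fail(6) 'bdccba': from fail(5)=1 chase 'a': 1→0 ⇒ 7;  out={1}∪out(7)={1,5}

Run:
i=0 'b': node 0→1
i=1 'a': node 1→7 (fail-walked)  → match P5@[1:1]
i=2 'c': node 7→8
i=3 'a': node 8→7 (fail-walked)  → match P5@[3:3]
i=4 'c': node 7→8
i=5 'b': node 8→1 (fail-walked)
i=6 'b': node 1→1 (fail-walked)
i=7 'd': node 1→2  → match P0@[6:7]
i=8 'c': node 2→3
i=9 'c': node 3→4
i=10 'b': node 4→5
i=11 'a': node 5→6  → match P1@[6:11],P5@[11:11]
i=12 'c': node 6→8 (fail-walked)
i=13 'd': node 8→18 (fail-walked)
i=14 'c': node 18→19
i=15 'b': node 19→20  → match P6@[12:15]
i=16 'c': node 20→10 (fail-walked)
i=17 'c': node 10→11
i=18 'd': node 11→12
i=19 'c': node 12→13
i=20 'b': node 13→14  → match P3@[16:20],P6@[17:20]
i=21 'd': node 14→2 (fail-walked)  → match P0@[20:21]
i=22 'a': node 2→7 (fail-walked)  → match P5@[22:22]
i=23 'a': node 7→7 (fail-walked)  → match P5@[23:23]
i=24 'b': node 7→1 (fail-walked)
i=25 'b': node 1→1 (fail-walked)
i=26 'd': node 1→2  → match P0@[25:26]
i=27 'a': node 2→7 (fail-walked)  → match P5@[27:27]
i=28 'c': node 7→8
i=29 'a': node 8→7 (fail-walked)  → match P5@[29:29]
i=30 'd': node 7→15
i=31 'd': node 15→16
i=32 'b': node 16→17  → match P4@[29:32]
i=33 'd': node 17→2 (fail-walked)  → match P0@[32:33]
i=34 'a': node 2→7 (fail-walked)  → match P5@[34:34]
i=35 'd': node 7→15

Result: [[1,5],[3,5],[7,0],[11,1],[11,5],[15,6],[20,3],[20,6],[21,0],[22,5],[23,5],[26,0],[27,5],[29,5],[32,4],[33,0],[34,5]]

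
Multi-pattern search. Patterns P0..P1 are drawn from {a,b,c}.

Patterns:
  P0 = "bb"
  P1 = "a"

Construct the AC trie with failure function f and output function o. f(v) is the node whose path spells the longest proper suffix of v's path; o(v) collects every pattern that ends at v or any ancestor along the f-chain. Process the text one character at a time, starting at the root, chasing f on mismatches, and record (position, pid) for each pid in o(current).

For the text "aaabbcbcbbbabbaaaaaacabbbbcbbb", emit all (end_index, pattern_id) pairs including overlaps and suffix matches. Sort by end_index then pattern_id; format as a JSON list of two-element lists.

Build:
Trie nodes:
  n0 'ε': a→3 b→1
  n1 'b': b→2
  n2 'bb': ·  ←P0
  n3 'a': ·  ←P1

BFS fail/out derivation:
  n1('b'): parent n0 fail=0; on 'b' 0 → fail=0;  out ∅∪∅=∅
  n3('a'): parent n0 fail=0; on 'a' 0 → fail=0;  out {1}∪∅={1}
  n2('bb'): parent n1 fail=0; on 'b' 0 → fail=1;  out {0}∪∅={0}

Text stream:
[0] read 'a'  n0⇒n3  → match P1@[0:0]
[1] read 'a'  n3⇒n3 (fail-walked)  → match P1@[1:1]
[2] read 'a'  n3⇒n3 (fail-walked)  → match P1@[2:2]
[3] read 'b'  n3⇒n1 (fail-walked)
[4] read 'b'  n1⇒n2  → match P0@[3:4]
[5] read 'c'  n2⇒n0 (fail-walked)
[6] read 'b'  n0⇒n1
[7] read 'c'  n1⇒n0 (fail-walked)
[8] read 'b'  n0⇒n1
[9] read 'b'  n1⇒n2  → match P0@[8:9]
[10] read 'b'  n2⇒n2 (fail-walked)  → match P0@[9:10]
[11] read 'a'  n2⇒n3 (fail-walked)  → match P1@[11:11]
[12] read 'b'  n3⇒n1 (fail-walked)
[13] read 'b'  n1⇒n2  → match P0@[12:13]
[14] read 'a'  n2⇒n3 (fail-walked)  → match P1@[14:14]
[15] read 'a'  n3⇒n3 (fail-walked)  → match P1@[15:15]
[16] read 'a'  n3⇒n3 (fail-walked)  → match P1@[16:16]
[17] read 'a'  n3⇒n3 (fail-walked)  → match P1@[17:17]
[18] read 'a'  n3⇒n3 (fail-walked)  → match P1@[18:18]
[19] read 'a'  n3⇒n3 (fail-walked)  → match P1@[19:19]
[20] read 'c'  n3⇒n0 (fail-walked)
[21] read 'a'  n0⇒n3  → match P1@[21:21]
[22] read 'b'  n3⇒n1 (fail-walked)
[23] read 'b'  n1⇒n2  → match P0@[22:23]
[24] read 'b'  n2⇒n2 (fail-walked)  → match P0@[23:24]
[25] read 'b'  n2⇒n2 (fail-walked)  → match P0@[24:25]
[26] read 'c'  n2⇒n0 (fail-walked)
[27] read 'b'  n0⇒n1
[28] read 'b'  n1⇒n2  → match P0@[27:28]
[29] read 'b'  n2⇒n2 (fail-walked)  → match P0@[28:29]

All matches (sorted): [[0,1],[1,1],[2,1],[4,0],[9,0],[10,0],[11,1],[13,0],[14,1],[15,1],[16,1],[17,1],[18,1],[19,1],[21,1],[23,0],[24,0],[25,0],[28,0],[29,0]]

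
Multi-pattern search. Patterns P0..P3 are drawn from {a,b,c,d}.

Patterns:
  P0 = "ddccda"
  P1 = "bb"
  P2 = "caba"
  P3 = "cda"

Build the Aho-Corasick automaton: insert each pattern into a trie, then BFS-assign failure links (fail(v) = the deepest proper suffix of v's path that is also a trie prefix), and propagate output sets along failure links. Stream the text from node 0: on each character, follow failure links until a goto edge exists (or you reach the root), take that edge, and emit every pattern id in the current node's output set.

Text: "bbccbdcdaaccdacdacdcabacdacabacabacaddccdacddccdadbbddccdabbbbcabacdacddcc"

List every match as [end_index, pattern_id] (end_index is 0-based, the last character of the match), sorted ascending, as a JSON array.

Construct AC machine:
Trie nodes:
  0='ε' goto b→7 c→9 d→1
  1='d' goto d→2
  2='dd' goto c→3
  3='ddc' goto c→4
  4='ddcc' goto d→5
  5='ddccd' goto a→6
  6='ddccda' goto ·  [P0 ends]
  7='b' goto b→8
  8='bb' goto ·  [P1 ends]
  9='c' goto a→10 d→13
  10='ca' goto b→11
  11='cab' goto a→12
  12='caba' goto ·  [P2 ends]
  13='cd' goto a→14
  14='cda' goto ·  [P3 ends]

BFS fail/out derivation:
  fail(1) 'd': from fail(0)=0 chase 'd': 0 ⇒ 0;  out=∅∪out(0)=∅
  fail(7) 'b': from fail(0)=0 chase 'b': 0 ⇒ 0;  out=∅∪out(0)=∅
  fail(9) 'c': from fail(0)=0 chase 'c': 0 ⇒ 0;  out=∅∪out(0)=∅
  fail(2) 'dd': from fail(1)=0 chase 'd': 0 ⇒ 1;  out=∅∪out(1)=∅
  fail(8) 'bb': from fail(7)=0 chase 'b': 0 ⇒ 7;  out={1}∪out(7)={1}
  fail(10) 'ca': from fail(9)=0 chase 'a': 0 ⇒ 0;  out=∅∪out(0)=∅
  fail(13) 'cd': from fail(9)=0 chase 'd': 0 ⇒ 1;  out=∅∪out(1)=∅
  fail(3) 'ddc': from fail(2)=1 chase 'c': 1→0 ⇒ 9;  out=∅∪out(9)=∅
  fail(11) 'cab': from fail(10)=0 chase 'b': 0 ⇒ 7;  out=∅∪out(7)=∅
  fail(14) 'cda': from fail(13)=1 chase 'a': 1→0 ⇒ 0;  out={3}∪out(0)={3}
  fail(4) 'ddcc': from fail(3)=9 chase 'c': 9→0 ⇒ 9;  out=∅∪out(9)=∅
  fail(12) 'caba': from fail(11)=7 chase 'a': 7→0 ⇒ 0;  out={2}∪out(0)={2}
  fail(5) 'ddccd': from fail(4)=9 chase 'd': 9 ⇒ 13;  out=∅∪out(13)=∅
  fail(6) 'ddccda': from fail(5)=13 chase 'a': 13 ⇒ 14;  out={0}∪out(14)={0,3}

Text stream:
[0] read 'b'  n0⇒n7
[1] read 'b'  n7⇒n8  emit P1@[0:1]
[2] read 'c'  n8⇒n9 (via fail)
[3] read 'c'  n9⇒n9 (via fail)
[4] read 'b'  n9⇒n7 (via fail)
[5] read 'd'  n7⇒n1 (via fail)
[6] read 'c'  n1⇒n9 (via fail)
[7] read 'd'  n9⇒n13
[8] read 'a'  n13⇒n14  emit P3@[6:8]
[9] read 'a'  n14⇒n0 (via fail)
[10] read 'c'  n0⇒n9
[11] read 'c'  n9⇒n9 (via fail)
[12] read 'd'  n9⇒n13
[13] read 'a'  n13⇒n14  emit P3@[11:13]
[14] read 'c'  n14⇒n9 (via fail)
[15] read 'd'  n9⇒n13
[16] read 'a'  n13⇒n14  emit P3@[14:16]
[17] read 'c'  n14⇒n9 (via fail)
[18] read 'd'  n9⇒n13
[19] read 'c'  n13⇒n9 (via fail)
[20] read 'a'  n9⇒n10
[21] read 'b'  n10⇒n11
[22] read 'a'  n11⇒n12  emit P2@[19:22]
[23] read 'c'  n12⇒n9 (via fail)
[24] read 'd'  n9⇒n13
[25] read 'a'  n13⇒n14  emit P3@[23:25]
[26] read 'c'  n14⇒n9 (via fail)
[27] read 'a'  n9⇒n10
[28] read 'b'  n10⇒n11
[29] read 'a'  n11⇒n12  emit P2@[26:29]
[30] read 'c'  n12⇒n9 (via fail)
[31] read 'a'  n9⇒n10
[32] read 'b'  n10⇒n11
[33] read 'a'  n11⇒n12  emit P2@[30:33]
[34] read 'c'  n12⇒n9 (via fail)
[35] read 'a'  n9⇒n10
[36] read 'd'  n10⇒n1 (via fail)
[37] read 'd'  n1⇒n2
[38] read 'c'  n2⇒n3
[39] read 'c'  n3⇒n4
[40] read 'd'  n4⇒n5
[41] read 'a'  n5⇒n6  emit P0@[36:41],P3@[39:41]
[42] read 'c'  n6⇒n9 (via fail)
[43] read 'd'  n9⇒n13
[44] read 'd'  n13⇒n2 (via fail)
[45] read 'c'  n2⇒n3
[46] read 'c'  n3⇒n4
[47] read 'd'  n4⇒n5
[48] read 'a'  n5⇒n6  emit P0@[43:48],P3@[46:48]
[49] read 'd'  n6⇒n1 (via fail)
[50] read 'b'  n1⇒n7 (via fail)
[51] read 'b'  n7⇒n8  emit P1@[50:51]
[52] read 'd'  n8⇒n1 (via fail)
[53] read 'd'  n1⇒n2
[54] read 'c'  n2⇒n3
[55] read 'c'  n3⇒n4
[56] read 'd'  n4⇒n5
[57] read 'a'  n5⇒n6  emit P0@[52:57],P3@[55:57]
[58] read 'b'  n6⇒n7 (via fail)
[59] read 'b'  n7⇒n8  emit P1@[58:59]
[60] read 'b'  n8⇒n8 (via fail)  emit P1@[59:60]
[61] read 'b'  n8⇒n8 (via fail)  emit P1@[60:61]
[62] read 'c'  n8⇒n9 (via fail)
[63] read 'a'  n9⇒n10
[64] read 'b'  n10⇒n11
[65] read 'a'  n11⇒n12  emit P2@[62:65]
[66] read 'c'  n12⇒n9 (via fail)
[67] read 'd'  n9⇒n13
[68] read 'a'  n13⇒n14  emit P3@[66:68]
[69] read 'c'  n14⇒n9 (via fail)
[70] read 'd'  n9⇒n13
[71] read 'd'  n13⇒n2 (via fail)
[72] read 'c'  n2⇒n3
[73] read 'c'  n3⇒n4

Result: [[1,1],[8,3],[13,3],[16,3],[22,2],[25,3],[29,2],[33,2],[41,0],[41,3],[48,0],[48,3],[51,1],[57,0],[57,3],[59,1],[60,1],[61,1],[65,2],[68,3]]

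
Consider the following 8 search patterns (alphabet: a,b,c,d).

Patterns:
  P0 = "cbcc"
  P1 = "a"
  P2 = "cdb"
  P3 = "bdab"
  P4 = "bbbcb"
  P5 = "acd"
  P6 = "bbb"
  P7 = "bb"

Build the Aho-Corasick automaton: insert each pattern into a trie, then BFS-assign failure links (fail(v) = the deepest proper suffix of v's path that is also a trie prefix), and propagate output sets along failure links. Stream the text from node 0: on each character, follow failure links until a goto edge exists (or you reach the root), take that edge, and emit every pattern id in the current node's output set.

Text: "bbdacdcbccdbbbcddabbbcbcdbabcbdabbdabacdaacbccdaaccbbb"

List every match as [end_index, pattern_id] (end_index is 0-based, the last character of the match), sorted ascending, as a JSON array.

Construct AC machine:
Trie nodes:
  0='ε' goto a→5 b→8 c→1
  1='c' goto b→2 d→6
  2='cb' goto c→3
  3='cbc' goto c→4
  4='cbcc' goto ·  ←P0
  5='a' goto c→16  ←P1
  6='cd' goto b→7
  7='cdb' goto ·  ←P2
  8='b' goto b→12 d→9
  9='bd' goto a→10
  10='bda' goto b→11
  11='bdab' goto ·  ←P3
  12='bb' goto b→13  ←P7
  13='bbb' goto c→14  ←P6
  14='bbbc' goto b→15
  15='bbbcb' goto ·  ←P4
  16='ac' goto d→17
  17='acd' goto ·  ←P5

Failure links (BFS by depth):
  fail(1) 'c': from fail(0)=0 chase 'c': 0 ⇒ 0;  out=∅∪out(0)=∅
  fail(5) 'a': from fail(0)=0 chase 'a': 0 ⇒ 0;  out={1}∪out(0)={1}
  fail(8) 'b': from fail(0)=0 chase 'b': 0 ⇒ 0;  out=∅∪out(0)=∅
  fail(2) 'cb': from fail(1)=0 chase 'b': 0 ⇒ 8;  out=∅∪out(8)=∅
  fail(6) 'cd': from fail(1)=0 chase 'd': 0 ⇒ 0;  out=∅∪out(0)=∅
  fail(9) 'bd': from fail(8)=0 chase 'd': 0 ⇒ 0;  out=∅∪out(0)=∅
  fail(12) 'bb': from fail(8)=0 chase 'b': 0 ⇒ 8;  out={7}∪out(8)={7}
  fail(16) 'ac': from fail(5)=0 chase 'c': 0 ⇒ 1;  out=∅∪out(1)=∅
  fail(3) 'cbc': from fail(2)=8 chase 'c': 8→0 ⇒ 1;  out=∅∪out(1)=∅
  fail(7) 'cdb': from fail(6)=0 chase 'b': 0 ⇒ 8;  out={2}∪out(8)={2}
  fail(10) 'bda': from fail(9)=0 chase 'a': 0 ⇒ 5;  out=∅∪out(5)={1}
  fail(13) 'bbb': from fail(12)=8 chase 'b': 8 ⇒ 12;  out={6}∪out(12)={6,7}
  fail(17) 'acd': from fail(16)=1 chase 'd': 1 ⇒ 6;  out={5}∪out(6)={5}
  fail(4) 'cbcc': from fail(3)=1 chase 'c': 1→0 ⇒ 1;  out={0}∪out(1)={0}
  fail(11) 'bdab': from fail(10)=5 chase 'b': 5→0 ⇒ 8;  out={3}∪out(8)={3}
  fail(14) 'bbbc': from fail(13)=12 chase 'c': 12→8→0 ⇒ 1;  out=∅∪out(1)=∅
  fail(15) 'bbbcb': from fail(14)=1 chase 'b': 1 ⇒ 2;  out={4}∪out(2)={4}

Text stream:
[0] read 'b'  n0⇒n8
[1] read 'b'  n8⇒n12  ** P7@[0:1]
[2] read 'd'  n12⇒n9 ·f
[3] read 'a'  n9⇒n10  ** P1@[3:3]
[4] read 'c'  n10⇒n16 ·f
[5] read 'd'  n16⇒n17  ** P5@[3:5]
[6] read 'c'  n17⇒n1 ·f
[7] read 'b'  n1⇒n2
[8] read 'c'  n2⇒n3
[9] read 'c'  n3⇒n4  ** P0@[6:9]
[10] read 'd'  n4⇒n6 ·f
[11] read 'b'  n6⇒n7  ** P2@[9:11]
[12] read 'b'  n7⇒n12 ·f  ** P7@[11:12]
[13] read 'b'  n12⇒n13  ** P6@[11:13],P7@[12:13]
[14] read 'c'  n13⇒n14
[15] read 'd'  n14⇒n6 ·f
[16] read 'd'  n6⇒n0 ·f
[17] read 'a'  n0⇒n5  ** P1@[17:17]
[18] read 'b'  n5⇒n8 ·f
[19] read 'b'  n8⇒n12  ** P7@[18:19]
[20] read 'b'  n12⇒n13  ** P6@[18:20],P7@[19:20]
[21] read 'c'  n13⇒n14
[22] read 'b'  n14⇒n15  ** P4@[18:22]
[23] read 'c'  n15⇒n3 ·f
[24] read 'd'  n3⇒n6 ·f
[25] read 'b'  n6⇒n7  ** P2@[23:25]
[26] read 'a'  n7⇒n5 ·f  ** P1@[26:26]
[27] read 'b'  n5⇒n8 ·f
[28] read 'c'  n8⇒n1 ·f
[29] read 'b'  n1⇒n2
[30] read 'd'  n2⇒n9 ·f
[31] read 'a'  n9⇒n10  ** P1@[31:31]
[32] read 'b'  n10⇒n11  ** P3@[29:32]
[33] read 'b'  n11⇒n12 ·f  ** P7@[32:33]
[34] read 'd'  n12⇒n9 ·f
[35] read 'a'  n9⇒n10  ** P1@[35:35]
[36] read 'b'  n10⇒n11  ** P3@[33:36]
[37] read 'a'  n11⇒n5 ·f  ** P1@[37:37]
[38] read 'c'  n5⇒n16
[39] read 'd'  n16⇒n17  ** P5@[37:39]
[40] read 'a'  n17⇒n5 ·f  ** P1@[40:40]
[41] read 'a'  n5⇒n5 ·f  ** P1@[41:41]
[42] read 'c'  n5⇒n16
[43] read 'b'  n16⇒n2 ·f
[44] read 'c'  n2⇒n3
[45] read 'c'  n3⇒n4  ** P0@[42:45]
[46] read 'd'  n4⇒n6 ·f
[47] read 'a'  n6⇒n5 ·f  ** P1@[47:47]
[48] read 'a'  n5⇒n5 ·f  ** P1@[48:48]
[49] read 'c'  n5⇒n16
[50] read 'c'  n16⇒n1 ·f
[51] read 'b'  n1⇒n2
[52] read 'b'  n2⇒n12 ·f  ** P7@[51:52]
[53] read 'b'  n12⇒n13  ** P6@[51:53],P7@[52:53]

All matches (sorted): [[1,7],[3,1],[5,5],[9,0],[11,2],[12,7],[13,6],[13,7],[17,1],[19,7],[20,6],[20,7],[22,4],[25,2],[26,1],[31,1],[32,3],[33,7],[35,1],[36,3],[37,1],[39,5],[40,1],[41,1],[45,0],[47,1],[48,1],[52,7],[53,6],[53,7]]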